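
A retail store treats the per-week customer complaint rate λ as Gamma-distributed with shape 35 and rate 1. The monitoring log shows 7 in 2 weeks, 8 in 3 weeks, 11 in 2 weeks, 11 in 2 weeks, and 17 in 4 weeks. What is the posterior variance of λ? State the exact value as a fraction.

89/196

Total count: 7 + 8 + 11 + 11 + 17 = 54.
Total exposure: 2 + 3 + 2 + 2 + 4 = 13 weeks.
Conjugate update: add total count to the shape and total exposure to the rate, giving Gamma(89, 14).
Posterior variance = α'/β'² = 89/196.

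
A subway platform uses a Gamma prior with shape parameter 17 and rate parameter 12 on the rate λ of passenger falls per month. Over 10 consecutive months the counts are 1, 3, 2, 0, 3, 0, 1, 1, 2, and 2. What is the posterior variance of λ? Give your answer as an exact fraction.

8/121

Total count: 1 + 3 + 2 + 0 + 3 + 0 + 1 + 1 + 2 + 2 = 15.
Total exposure: 10 months.
The Gamma prior is conjugate for the Poisson rate, so λ | data ~ Gamma(17+15, 12+10) = Gamma(32, 22).
Posterior variance = α'/β'² = 32/484 = 8/121.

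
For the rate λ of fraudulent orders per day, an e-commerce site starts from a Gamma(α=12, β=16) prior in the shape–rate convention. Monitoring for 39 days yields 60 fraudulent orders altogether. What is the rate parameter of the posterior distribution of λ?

Total count 60 over total exposure 39 days.
Gamma(α, β) with Poisson data over total exposure Σt gives posterior Gamma(α+Σx, β+Σt) = Gamma(72, 55).

55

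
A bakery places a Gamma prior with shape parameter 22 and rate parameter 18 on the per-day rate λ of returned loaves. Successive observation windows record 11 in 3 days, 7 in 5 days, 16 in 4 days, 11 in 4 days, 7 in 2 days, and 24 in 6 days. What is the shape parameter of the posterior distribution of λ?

Total count: 11 + 7 + 16 + 11 + 7 + 24 = 76.
Total exposure: 3 + 5 + 4 + 4 + 2 + 6 = 24 days.
Gamma(α, β) with Poisson data over total exposure Σt gives posterior Gamma(α+Σx, β+Σt) = Gamma(98, 42).

98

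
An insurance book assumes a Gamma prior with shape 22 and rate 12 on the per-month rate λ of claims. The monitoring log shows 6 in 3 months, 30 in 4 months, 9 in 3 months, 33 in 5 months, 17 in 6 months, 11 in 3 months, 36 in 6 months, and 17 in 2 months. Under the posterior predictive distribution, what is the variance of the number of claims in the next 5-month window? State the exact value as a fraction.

Total count: 6 + 30 + 9 + 33 + 17 + 11 + 36 + 17 = 159.
Total exposure: 3 + 4 + 3 + 5 + 6 + 3 + 6 + 2 = 32 months.
Conjugate update: add total count to the shape and total exposure to the rate, giving Gamma(181, 44).
The posterior predictive for a window of length T is Negative Binomial with variance T·α'·(β'+T)/β'² = 5·181·49/1936 = 44345/1936.

44345/1936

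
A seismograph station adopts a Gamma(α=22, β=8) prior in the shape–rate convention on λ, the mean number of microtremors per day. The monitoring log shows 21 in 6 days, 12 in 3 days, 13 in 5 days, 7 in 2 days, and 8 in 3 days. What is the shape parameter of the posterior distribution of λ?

Total count: 21 + 12 + 13 + 7 + 8 = 61.
Total exposure: 6 + 3 + 5 + 2 + 3 = 19 days.
Posterior: α' = 22 + 61 = 83, β' = 8 + 19 = 27.

83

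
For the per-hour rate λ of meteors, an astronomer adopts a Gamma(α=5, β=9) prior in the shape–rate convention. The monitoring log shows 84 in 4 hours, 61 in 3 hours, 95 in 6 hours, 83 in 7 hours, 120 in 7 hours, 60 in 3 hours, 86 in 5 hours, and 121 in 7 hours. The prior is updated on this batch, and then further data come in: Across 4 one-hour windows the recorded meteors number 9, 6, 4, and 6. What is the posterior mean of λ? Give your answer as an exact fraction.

Total count: 84 + 61 + 95 + 83 + 120 + 60 + 86 + 121 = 710.
Total exposure: 4 + 3 + 6 + 7 + 7 + 3 + 5 + 7 = 42 hours.
After the first batch: Gamma(5 + 710, 9 + 42) = Gamma(715, 51).
Total count: 9 + 6 + 4 + 6 = 25.
Total exposure: 4 hours.
After the second batch: Gamma(715 + 25, 51 + 4) = Gamma(740, 55).
Posterior mean = α'/β' = 740/55 = 148/11.

148/11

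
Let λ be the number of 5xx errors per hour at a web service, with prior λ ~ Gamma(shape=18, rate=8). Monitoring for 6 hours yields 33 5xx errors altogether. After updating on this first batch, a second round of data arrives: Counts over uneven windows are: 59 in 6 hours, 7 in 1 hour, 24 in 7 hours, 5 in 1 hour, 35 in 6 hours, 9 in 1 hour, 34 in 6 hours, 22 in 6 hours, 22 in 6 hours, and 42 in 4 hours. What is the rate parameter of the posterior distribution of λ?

Total count 33 over total exposure 6 hours.
After the first batch: Gamma(18 + 33, 8 + 6) = Gamma(51, 14).
Total count: 59 + 7 + 24 + 5 + 35 + 9 + 34 + 22 + 22 + 42 = 259.
Total exposure: 6 + 1 + 7 + 1 + 6 + 1 + 6 + 6 + 6 + 4 = 44 hours.
After the second batch: Gamma(51 + 259, 14 + 44) = Gamma(310, 58).

58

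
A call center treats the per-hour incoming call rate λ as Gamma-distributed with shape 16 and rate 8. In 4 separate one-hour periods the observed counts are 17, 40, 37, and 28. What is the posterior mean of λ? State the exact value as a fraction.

Total count: 17 + 40 + 37 + 28 = 122.
Total exposure: 4 hours.
Gamma(α, β) with Poisson data over total exposure Σt gives posterior Gamma(α+Σx, β+Σt) = Gamma(138, 12).
Posterior mean = α'/β' = 138/12 = 23/2.

23/2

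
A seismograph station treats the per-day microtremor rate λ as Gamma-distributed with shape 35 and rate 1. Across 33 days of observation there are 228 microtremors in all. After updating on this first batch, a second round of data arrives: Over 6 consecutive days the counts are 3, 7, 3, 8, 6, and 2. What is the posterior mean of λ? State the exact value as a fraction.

73/10

Total count 228 over total exposure 33 days.
After the first batch: Gamma(35 + 228, 1 + 33) = Gamma(263, 34).
Total count: 3 + 7 + 3 + 8 + 6 + 2 = 29.
Total exposure: 6 days.
After the second batch: Gamma(263 + 29, 34 + 6) = Gamma(292, 40).
Posterior mean = α'/β' = 292/40 = 73/10.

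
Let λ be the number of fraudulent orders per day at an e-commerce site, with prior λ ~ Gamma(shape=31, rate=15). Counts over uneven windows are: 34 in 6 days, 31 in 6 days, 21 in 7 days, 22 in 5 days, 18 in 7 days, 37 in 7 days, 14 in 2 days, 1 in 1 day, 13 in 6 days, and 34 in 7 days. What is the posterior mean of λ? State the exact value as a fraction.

256/69

Total count: 34 + 31 + 21 + 22 + 18 + 37 + 14 + 1 + 13 + 34 = 225.
Total exposure: 6 + 6 + 7 + 5 + 7 + 7 + 2 + 1 + 6 + 7 = 54 days.
Conjugate update: add total count to the shape and total exposure to the rate, giving Gamma(256, 69).
Posterior mean = α'/β' = 256/69.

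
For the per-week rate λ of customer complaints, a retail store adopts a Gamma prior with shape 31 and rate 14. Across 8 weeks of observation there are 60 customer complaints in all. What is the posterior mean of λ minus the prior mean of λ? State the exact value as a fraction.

148/77

Total count 60 over total exposure 8 weeks.
Conjugate update: add total count to the shape and total exposure to the rate, giving Gamma(91, 22).
Posterior mean = 91/22 = 91/22; prior mean = 31/14 = 31/14. Difference = 91/22 − 31/14 = 148/77.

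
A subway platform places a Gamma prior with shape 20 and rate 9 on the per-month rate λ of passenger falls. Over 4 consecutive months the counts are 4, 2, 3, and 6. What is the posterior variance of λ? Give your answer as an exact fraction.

35/169

Total count: 4 + 2 + 3 + 6 = 15.
Total exposure: 4 months.
The Gamma prior is conjugate for the Poisson rate, so λ | data ~ Gamma(20+15, 9+4) = Gamma(35, 13).
Posterior variance = α'/β'² = 35/169.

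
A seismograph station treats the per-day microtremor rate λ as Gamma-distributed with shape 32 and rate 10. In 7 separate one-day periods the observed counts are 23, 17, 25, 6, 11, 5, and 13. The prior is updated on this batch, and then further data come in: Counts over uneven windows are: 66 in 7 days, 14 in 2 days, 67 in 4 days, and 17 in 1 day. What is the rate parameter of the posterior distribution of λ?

Total count: 23 + 17 + 25 + 6 + 11 + 5 + 13 = 100.
Total exposure: 7 days.
After the first batch: Gamma(32 + 100, 10 + 7) = Gamma(132, 17).
Total count: 66 + 14 + 67 + 17 = 164.
Total exposure: 7 + 2 + 4 + 1 = 14 days.
After the second batch: Gamma(132 + 164, 17 + 14) = Gamma(296, 31).

31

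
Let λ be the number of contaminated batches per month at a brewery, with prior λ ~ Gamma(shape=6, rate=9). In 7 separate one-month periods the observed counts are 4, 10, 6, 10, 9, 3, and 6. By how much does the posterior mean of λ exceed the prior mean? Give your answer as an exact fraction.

65/24

Total count: 4 + 10 + 6 + 10 + 9 + 3 + 6 = 48.
Total exposure: 7 months.
Gamma(α, β) with Poisson data over total exposure Σt gives posterior Gamma(α+Σx, β+Σt) = Gamma(54, 16).
Posterior mean = 54/16 = 27/8; prior mean = 6/9 = 2/3. Difference = 27/8 − 2/3 = 65/24.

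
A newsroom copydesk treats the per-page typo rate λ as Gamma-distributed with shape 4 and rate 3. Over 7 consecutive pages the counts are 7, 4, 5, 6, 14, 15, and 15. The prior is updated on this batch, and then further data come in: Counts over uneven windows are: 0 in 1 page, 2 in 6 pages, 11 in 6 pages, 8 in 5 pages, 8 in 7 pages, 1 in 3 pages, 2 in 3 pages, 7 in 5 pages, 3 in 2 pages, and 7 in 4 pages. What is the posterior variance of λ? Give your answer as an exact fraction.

Total count: 7 + 4 + 5 + 6 + 14 + 15 + 15 = 66.
Total exposure: 7 pages.
After the first batch: Gamma(4 + 66, 3 + 7) = Gamma(70, 10).
Total count: 0 + 2 + 11 + 8 + 8 + 1 + 2 + 7 + 3 + 7 = 49.
Total exposure: 1 + 6 + 6 + 5 + 7 + 3 + 3 + 5 + 2 + 4 = 42 pages.
After the second batch: Gamma(70 + 49, 10 + 42) = Gamma(119, 52).
Posterior variance = α'/β'² = 119/2704.

119/2704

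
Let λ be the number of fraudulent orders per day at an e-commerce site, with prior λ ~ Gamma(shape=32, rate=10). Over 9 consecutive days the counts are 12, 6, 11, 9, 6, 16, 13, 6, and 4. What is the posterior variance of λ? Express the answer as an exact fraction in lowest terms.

115/361

Total count: 12 + 6 + 11 + 9 + 6 + 16 + 13 + 6 + 4 = 83.
Total exposure: 9 days.
Posterior: α' = 32 + 83 = 115, β' = 10 + 9 = 19.
Posterior variance = α'/β'² = 115/361.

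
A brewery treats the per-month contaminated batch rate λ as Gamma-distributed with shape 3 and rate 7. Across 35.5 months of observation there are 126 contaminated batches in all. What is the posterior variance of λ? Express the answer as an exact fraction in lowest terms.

516/7225

Total count 126 over total exposure 35.5 months.
The Gamma prior is conjugate for the Poisson rate, so λ | data ~ Gamma(3+126, 7+35.5) = Gamma(129, 85/2).
Posterior variance = α'/β'² = 129/(7225/4) = 516/7225.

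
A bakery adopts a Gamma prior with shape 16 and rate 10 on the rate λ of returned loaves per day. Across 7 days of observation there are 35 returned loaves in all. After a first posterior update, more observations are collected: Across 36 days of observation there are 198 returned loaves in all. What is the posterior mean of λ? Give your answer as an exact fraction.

Total count 35 over total exposure 7 days.
After the first batch: Gamma(16 + 35, 10 + 7) = Gamma(51, 17).
Total count 198 over total exposure 36 days.
After the second batch: Gamma(51 + 198, 17 + 36) = Gamma(249, 53).
Posterior mean = α'/β' = 249/53.

249/53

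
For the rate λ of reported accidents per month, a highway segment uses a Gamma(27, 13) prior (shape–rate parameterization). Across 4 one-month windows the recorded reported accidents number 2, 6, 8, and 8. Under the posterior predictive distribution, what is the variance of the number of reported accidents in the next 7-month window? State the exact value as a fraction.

Total count: 2 + 6 + 8 + 8 = 24.
Total exposure: 4 months.
The Gamma prior is conjugate for the Poisson rate, so λ | data ~ Gamma(27+24, 13+4) = Gamma(51, 17).
The posterior predictive for a window of length T is Negative Binomial with variance T·α'·(β'+T)/β'² = 7·51·24/289 = 504/17.

504/17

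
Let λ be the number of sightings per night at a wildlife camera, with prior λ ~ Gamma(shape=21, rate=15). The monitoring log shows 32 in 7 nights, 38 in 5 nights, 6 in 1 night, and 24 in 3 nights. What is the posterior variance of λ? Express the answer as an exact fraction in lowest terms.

Total count: 32 + 38 + 6 + 24 = 100.
Total exposure: 7 + 5 + 1 + 3 = 16 nights.
Gamma(α, β) with Poisson data over total exposure Σt gives posterior Gamma(α+Σx, β+Σt) = Gamma(121, 31).
Posterior variance = α'/β'² = 121/961.

121/961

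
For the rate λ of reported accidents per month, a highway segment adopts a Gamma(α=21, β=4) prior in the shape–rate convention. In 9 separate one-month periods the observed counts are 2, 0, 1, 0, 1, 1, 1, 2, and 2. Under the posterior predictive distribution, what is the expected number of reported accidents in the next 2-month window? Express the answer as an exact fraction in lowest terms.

Total count: 2 + 0 + 1 + 0 + 1 + 1 + 1 + 2 + 2 = 10.
Total exposure: 9 months.
Conjugate update: add total count to the shape and total exposure to the rate, giving Gamma(31, 13).
Predictive mean over a 2-month window = T·E[λ|data] = 2·31/13 = 62/13.

62/13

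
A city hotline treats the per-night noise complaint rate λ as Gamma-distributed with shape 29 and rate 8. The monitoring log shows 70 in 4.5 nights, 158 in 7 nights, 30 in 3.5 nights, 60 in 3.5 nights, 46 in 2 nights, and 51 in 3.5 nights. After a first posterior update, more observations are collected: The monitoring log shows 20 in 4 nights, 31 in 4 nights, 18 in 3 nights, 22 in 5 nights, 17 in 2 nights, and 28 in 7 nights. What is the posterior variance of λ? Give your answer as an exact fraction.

Total count: 70 + 158 + 30 + 60 + 46 + 51 = 415.
Total exposure: 4.5 + 7 + 3.5 + 3.5 + 2 + 3.5 = 24 nights.
After the first batch: Gamma(29 + 415, 8 + 24) = Gamma(444, 32).
Total count: 20 + 31 + 18 + 22 + 17 + 28 = 136.
Total exposure: 4 + 4 + 3 + 5 + 2 + 7 = 25 nights.
After the second batch: Gamma(444 + 136, 32 + 25) = Gamma(580, 57).
Posterior variance = α'/β'² = 580/3249.

580/3249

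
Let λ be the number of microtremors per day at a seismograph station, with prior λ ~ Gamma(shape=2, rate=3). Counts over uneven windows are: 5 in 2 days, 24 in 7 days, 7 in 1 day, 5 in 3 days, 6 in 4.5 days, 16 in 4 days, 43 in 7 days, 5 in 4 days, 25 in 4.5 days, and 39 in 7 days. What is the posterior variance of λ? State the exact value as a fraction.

Total count: 5 + 24 + 7 + 5 + 6 + 16 + 43 + 5 + 25 + 39 = 175.
Total exposure: 2 + 7 + 1 + 3 + 4.5 + 4 + 7 + 4 + 4.5 + 7 = 44 days.
Gamma(α, β) with Poisson data over total exposure Σt gives posterior Gamma(α+Σx, β+Σt) = Gamma(177, 47).
Posterior variance = α'/β'² = 177/2209.

177/2209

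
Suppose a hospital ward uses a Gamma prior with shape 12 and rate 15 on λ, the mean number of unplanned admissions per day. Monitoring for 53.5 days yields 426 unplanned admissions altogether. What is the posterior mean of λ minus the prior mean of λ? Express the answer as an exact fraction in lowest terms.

3832/685

Total count 426 over total exposure 53.5 days.
Conjugate update: add total count to the shape and total exposure to the rate, giving Gamma(438, 137/2).
Posterior mean = 438/(137/2) = 876/137; prior mean = 12/15 = 4/5. Difference = 876/137 − 4/5 = 3832/685.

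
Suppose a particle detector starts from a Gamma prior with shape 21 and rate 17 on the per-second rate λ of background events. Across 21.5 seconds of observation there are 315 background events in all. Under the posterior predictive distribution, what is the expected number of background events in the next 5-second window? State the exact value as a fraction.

480/11

Total count 315 over total exposure 21.5 seconds.
Posterior: α' = 21 + 315 = 336, β' = 17 + 21.5 = 77/2.
Predictive mean over a 5-second window = T·E[λ|data] = 5·336/(77/2) = 480/11.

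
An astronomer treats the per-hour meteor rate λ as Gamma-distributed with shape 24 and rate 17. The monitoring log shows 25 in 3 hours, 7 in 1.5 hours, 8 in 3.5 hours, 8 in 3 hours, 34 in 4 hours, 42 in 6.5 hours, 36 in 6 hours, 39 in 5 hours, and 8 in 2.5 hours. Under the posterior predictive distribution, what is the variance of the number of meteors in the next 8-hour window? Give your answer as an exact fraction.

Total count: 25 + 7 + 8 + 8 + 34 + 42 + 36 + 39 + 8 = 207.
Total exposure: 3 + 1.5 + 3.5 + 3 + 4 + 6.5 + 6 + 5 + 2.5 = 35 hours.
The Gamma prior is conjugate for the Poisson rate, so λ | data ~ Gamma(24+207, 17+35) = Gamma(231, 52).
The posterior predictive for a window of length T is Negative Binomial with variance T·α'·(β'+T)/β'² = 8·231·60/2704 = 6930/169.

6930/169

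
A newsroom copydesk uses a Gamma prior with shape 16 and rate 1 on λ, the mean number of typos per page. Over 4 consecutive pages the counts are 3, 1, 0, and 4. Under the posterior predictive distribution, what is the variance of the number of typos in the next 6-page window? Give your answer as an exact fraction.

1584/25

Total count: 3 + 1 + 0 + 4 = 8.
Total exposure: 4 pages.
The Gamma prior is conjugate for the Poisson rate, so λ | data ~ Gamma(16+8, 1+4) = Gamma(24, 5).
The posterior predictive for a window of length T is Negative Binomial with variance T·α'·(β'+T)/β'² = 6·24·11/25 = 1584/25.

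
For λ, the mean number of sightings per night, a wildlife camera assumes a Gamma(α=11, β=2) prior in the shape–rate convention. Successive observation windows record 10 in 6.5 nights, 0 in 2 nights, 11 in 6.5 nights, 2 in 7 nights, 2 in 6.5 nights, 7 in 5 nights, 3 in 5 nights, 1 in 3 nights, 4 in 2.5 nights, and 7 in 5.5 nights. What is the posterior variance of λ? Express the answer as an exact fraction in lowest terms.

Total count: 10 + 0 + 11 + 2 + 2 + 7 + 3 + 1 + 4 + 7 = 47.
Total exposure: 6.5 + 2 + 6.5 + 7 + 6.5 + 5 + 5 + 3 + 2.5 + 5.5 = 49.5 nights.
Gamma(α, β) with Poisson data over total exposure Σt gives posterior Gamma(α+Σx, β+Σt) = Gamma(58, 103/2).
Posterior variance = α'/β'² = 58/(10609/4) = 232/10609.

232/10609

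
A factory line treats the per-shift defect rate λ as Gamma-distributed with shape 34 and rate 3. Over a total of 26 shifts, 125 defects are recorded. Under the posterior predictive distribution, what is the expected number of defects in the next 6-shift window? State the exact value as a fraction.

Total count 125 over total exposure 26 shifts.
By Gamma–Poisson conjugacy, the posterior is Gamma(α + Σx, β + Σt) = Gamma(34 + 125, 3 + 26) = Gamma(159, 29).
Predictive mean over a 6-shift window = T·E[λ|data] = 6·159/29 = 954/29.

954/29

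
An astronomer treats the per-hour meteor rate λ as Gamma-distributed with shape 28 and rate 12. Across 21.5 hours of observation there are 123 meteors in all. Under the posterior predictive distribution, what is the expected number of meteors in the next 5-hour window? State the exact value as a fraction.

1510/67

Total count 123 over total exposure 21.5 hours.
Posterior: α' = 28 + 123 = 151, β' = 12 + 21.5 = 67/2.
Predictive mean over a 5-hour window = T·E[λ|data] = 5·151/(67/2) = 1510/67.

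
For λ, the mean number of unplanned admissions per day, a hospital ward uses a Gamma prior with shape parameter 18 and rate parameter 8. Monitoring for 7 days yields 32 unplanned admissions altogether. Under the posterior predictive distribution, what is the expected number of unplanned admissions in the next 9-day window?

Total count 32 over total exposure 7 days.
Posterior: α' = 18 + 32 = 50, β' = 8 + 7 = 15.
Predictive mean over a 9-day window = T·E[λ|data] = 9·50/15 = 30.

30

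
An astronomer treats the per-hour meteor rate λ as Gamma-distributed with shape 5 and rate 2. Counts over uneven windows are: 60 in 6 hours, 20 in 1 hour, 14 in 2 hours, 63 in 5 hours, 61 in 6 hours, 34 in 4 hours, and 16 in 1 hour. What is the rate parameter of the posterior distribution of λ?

Total count: 60 + 20 + 14 + 63 + 61 + 34 + 16 = 268.
Total exposure: 6 + 1 + 2 + 5 + 6 + 4 + 1 = 25 hours.
By Gamma–Poisson conjugacy, the posterior is Gamma(α + Σx, β + Σt) = Gamma(5 + 268, 2 + 25) = Gamma(273, 27).

27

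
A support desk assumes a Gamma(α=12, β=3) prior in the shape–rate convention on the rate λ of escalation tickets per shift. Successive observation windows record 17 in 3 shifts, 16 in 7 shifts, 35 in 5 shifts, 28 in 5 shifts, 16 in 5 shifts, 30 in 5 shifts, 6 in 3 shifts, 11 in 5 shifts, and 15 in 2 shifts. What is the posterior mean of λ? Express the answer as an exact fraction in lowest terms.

186/43

Total count: 17 + 16 + 35 + 28 + 16 + 30 + 6 + 11 + 15 = 174.
Total exposure: 3 + 7 + 5 + 5 + 5 + 5 + 3 + 5 + 2 = 40 shifts.
The Gamma prior is conjugate for the Poisson rate, so λ | data ~ Gamma(12+174, 3+40) = Gamma(186, 43).
Posterior mean = α'/β' = 186/43.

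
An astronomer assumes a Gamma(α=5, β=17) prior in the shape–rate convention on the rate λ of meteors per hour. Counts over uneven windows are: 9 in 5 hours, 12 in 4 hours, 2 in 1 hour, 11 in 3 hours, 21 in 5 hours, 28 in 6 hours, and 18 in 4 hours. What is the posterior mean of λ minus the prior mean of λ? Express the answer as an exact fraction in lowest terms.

Total count: 9 + 12 + 2 + 11 + 21 + 28 + 18 = 101.
Total exposure: 5 + 4 + 1 + 3 + 5 + 6 + 4 = 28 hours.
Gamma(α, β) with Poisson data over total exposure Σt gives posterior Gamma(α+Σx, β+Σt) = Gamma(106, 45).
Posterior mean = 106/45 = 106/45; prior mean = 5/17 = 5/17. Difference = 106/45 − 5/17 = 1577/765.

1577/765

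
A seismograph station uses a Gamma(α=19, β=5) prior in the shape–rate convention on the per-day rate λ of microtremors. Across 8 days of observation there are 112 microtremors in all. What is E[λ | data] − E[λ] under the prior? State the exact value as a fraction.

Total count 112 over total exposure 8 days.
By Gamma–Poisson conjugacy, the posterior is Gamma(α + Σx, β + Σt) = Gamma(19 + 112, 5 + 8) = Gamma(131, 13).
Posterior mean = 131/13 = 131/13; prior mean = 19/5 = 19/5. Difference = 131/13 − 19/5 = 408/65.

408/65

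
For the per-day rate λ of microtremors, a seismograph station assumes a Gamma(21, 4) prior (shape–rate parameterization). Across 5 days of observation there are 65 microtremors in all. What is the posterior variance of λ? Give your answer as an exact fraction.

86/81

Total count 65 over total exposure 5 days.
By Gamma–Poisson conjugacy, the posterior is Gamma(α + Σx, β + Σt) = Gamma(21 + 65, 4 + 5) = Gamma(86, 9).
Posterior variance = α'/β'² = 86/81.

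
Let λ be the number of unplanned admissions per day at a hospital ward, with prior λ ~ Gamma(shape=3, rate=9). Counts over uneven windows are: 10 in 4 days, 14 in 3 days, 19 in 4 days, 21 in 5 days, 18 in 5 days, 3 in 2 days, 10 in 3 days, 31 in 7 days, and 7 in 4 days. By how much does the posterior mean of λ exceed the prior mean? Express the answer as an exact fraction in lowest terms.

Total count: 10 + 14 + 19 + 21 + 18 + 3 + 10 + 31 + 7 = 133.
Total exposure: 4 + 3 + 4 + 5 + 5 + 2 + 3 + 7 + 4 = 37 days.
Posterior: α' = 3 + 133 = 136, β' = 9 + 37 = 46.
Posterior mean = 136/46 = 68/23; prior mean = 3/9 = 1/3. Difference = 68/23 − 1/3 = 181/69.

181/69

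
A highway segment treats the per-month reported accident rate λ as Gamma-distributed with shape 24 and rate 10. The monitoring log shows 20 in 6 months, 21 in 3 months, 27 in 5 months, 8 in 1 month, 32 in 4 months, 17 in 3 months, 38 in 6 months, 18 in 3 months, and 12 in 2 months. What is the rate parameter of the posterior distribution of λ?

Total count: 20 + 21 + 27 + 8 + 32 + 17 + 38 + 18 + 12 = 193.
Total exposure: 6 + 3 + 5 + 1 + 4 + 3 + 6 + 3 + 2 = 33 months.
Posterior: α' = 24 + 193 = 217, β' = 10 + 33 = 43.

43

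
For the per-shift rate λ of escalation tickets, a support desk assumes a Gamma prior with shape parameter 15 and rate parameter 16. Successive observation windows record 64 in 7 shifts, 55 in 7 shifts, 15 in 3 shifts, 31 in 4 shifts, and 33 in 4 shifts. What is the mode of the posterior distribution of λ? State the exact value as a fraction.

Total count: 64 + 55 + 15 + 31 + 33 = 198.
Total exposure: 7 + 7 + 3 + 4 + 4 = 25 shifts.
Posterior: α' = 15 + 198 = 213, β' = 16 + 25 = 41.
Posterior mode = (α'−1)/β' = 212/41.

212/41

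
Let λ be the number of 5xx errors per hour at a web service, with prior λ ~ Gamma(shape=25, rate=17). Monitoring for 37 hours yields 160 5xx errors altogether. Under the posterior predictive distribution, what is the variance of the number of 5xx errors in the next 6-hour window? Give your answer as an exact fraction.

1850/81

Total count 160 over total exposure 37 hours.
Conjugate update: add total count to the shape and total exposure to the rate, giving Gamma(185, 54).
The posterior predictive for a window of length T is Negative Binomial with variance T·α'·(β'+T)/β'² = 6·185·60/2916 = 1850/81.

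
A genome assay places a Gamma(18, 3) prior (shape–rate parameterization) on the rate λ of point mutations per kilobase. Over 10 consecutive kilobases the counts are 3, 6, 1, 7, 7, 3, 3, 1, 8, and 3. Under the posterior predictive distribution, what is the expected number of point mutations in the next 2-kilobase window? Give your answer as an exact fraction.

Total count: 3 + 6 + 1 + 7 + 7 + 3 + 3 + 1 + 8 + 3 = 42.
Total exposure: 10 kilobases.
By Gamma–Poisson conjugacy, the posterior is Gamma(α + Σx, β + Σt) = Gamma(18 + 42, 3 + 10) = Gamma(60, 13).
Predictive mean over a 2-kilobase window = T·E[λ|data] = 2·60/13 = 120/13.

120/13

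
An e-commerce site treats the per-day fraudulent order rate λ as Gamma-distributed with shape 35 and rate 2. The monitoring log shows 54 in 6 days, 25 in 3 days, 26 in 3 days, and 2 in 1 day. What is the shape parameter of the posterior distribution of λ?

142

Total count: 54 + 25 + 26 + 2 = 107.
Total exposure: 6 + 3 + 3 + 1 = 13 days.
Conjugate update: add total count to the shape and total exposure to the rate, giving Gamma(142, 15).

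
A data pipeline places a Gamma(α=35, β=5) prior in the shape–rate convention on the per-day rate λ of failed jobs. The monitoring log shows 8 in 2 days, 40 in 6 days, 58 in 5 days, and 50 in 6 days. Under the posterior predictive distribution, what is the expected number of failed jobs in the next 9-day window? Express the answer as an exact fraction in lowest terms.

573/8

Total count: 8 + 40 + 58 + 50 = 156.
Total exposure: 2 + 6 + 5 + 6 = 19 days.
Gamma(α, β) with Poisson data over total exposure Σt gives posterior Gamma(α+Σx, β+Σt) = Gamma(191, 24).
Predictive mean over a 9-day window = T·E[λ|data] = 9·191/24 = 573/8.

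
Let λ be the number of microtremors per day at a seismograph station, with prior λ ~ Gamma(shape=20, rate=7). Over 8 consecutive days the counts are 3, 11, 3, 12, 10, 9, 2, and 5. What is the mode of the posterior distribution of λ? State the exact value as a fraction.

74/15

Total count: 3 + 11 + 3 + 12 + 10 + 9 + 2 + 5 = 55.
Total exposure: 8 days.
Gamma(α, β) with Poisson data over total exposure Σt gives posterior Gamma(α+Σx, β+Σt) = Gamma(75, 15).
Posterior mode = (α'−1)/β' = 74/15.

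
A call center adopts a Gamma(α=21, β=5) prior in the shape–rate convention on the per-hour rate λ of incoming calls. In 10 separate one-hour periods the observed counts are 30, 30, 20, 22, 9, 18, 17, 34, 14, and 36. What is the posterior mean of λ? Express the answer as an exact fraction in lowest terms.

Total count: 30 + 30 + 20 + 22 + 9 + 18 + 17 + 34 + 14 + 36 = 230.
Total exposure: 10 hours.
Posterior: α' = 21 + 230 = 251, β' = 5 + 10 = 15.
Posterior mean = α'/β' = 251/15.

251/15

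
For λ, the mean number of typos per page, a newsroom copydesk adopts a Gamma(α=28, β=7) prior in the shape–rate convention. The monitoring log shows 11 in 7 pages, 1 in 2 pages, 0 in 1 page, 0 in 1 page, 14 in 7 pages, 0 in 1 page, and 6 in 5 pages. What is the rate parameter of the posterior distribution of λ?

Total count: 11 + 1 + 0 + 0 + 14 + 0 + 6 = 32.
Total exposure: 7 + 2 + 1 + 1 + 7 + 1 + 5 = 24 pages.
By Gamma–Poisson conjugacy, the posterior is Gamma(α + Σx, β + Σt) = Gamma(28 + 32, 7 + 24) = Gamma(60, 31).

31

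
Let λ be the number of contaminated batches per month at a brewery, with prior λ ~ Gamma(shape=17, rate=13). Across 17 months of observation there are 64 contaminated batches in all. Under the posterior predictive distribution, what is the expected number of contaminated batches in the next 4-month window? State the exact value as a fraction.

54/5

Total count 64 over total exposure 17 months.
Conjugate update: add total count to the shape and total exposure to the rate, giving Gamma(81, 30).
Predictive mean over a 4-month window = T·E[λ|data] = 4·81/30 = 54/5.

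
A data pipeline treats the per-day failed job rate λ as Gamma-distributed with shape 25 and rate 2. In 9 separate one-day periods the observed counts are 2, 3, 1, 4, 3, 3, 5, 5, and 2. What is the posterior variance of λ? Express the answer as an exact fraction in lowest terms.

53/121

Total count: 2 + 3 + 1 + 4 + 3 + 3 + 5 + 5 + 2 = 28.
Total exposure: 9 days.
The Gamma prior is conjugate for the Poisson rate, so λ | data ~ Gamma(25+28, 2+9) = Gamma(53, 11).
Posterior variance = α'/β'² = 53/121.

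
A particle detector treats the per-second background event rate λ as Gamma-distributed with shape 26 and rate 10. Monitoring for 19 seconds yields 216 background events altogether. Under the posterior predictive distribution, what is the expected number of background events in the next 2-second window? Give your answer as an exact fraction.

Total count 216 over total exposure 19 seconds.
By Gamma–Poisson conjugacy, the posterior is Gamma(α + Σx, β + Σt) = Gamma(26 + 216, 10 + 19) = Gamma(242, 29).
Predictive mean over a 2-second window = T·E[λ|data] = 2·242/29 = 484/29.

484/29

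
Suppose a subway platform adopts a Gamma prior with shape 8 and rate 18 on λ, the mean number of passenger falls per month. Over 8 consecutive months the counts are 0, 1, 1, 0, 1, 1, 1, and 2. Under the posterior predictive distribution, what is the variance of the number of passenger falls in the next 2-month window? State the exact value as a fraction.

Total count: 0 + 1 + 1 + 0 + 1 + 1 + 1 + 2 = 7.
Total exposure: 8 months.
Conjugate update: add total count to the shape and total exposure to the rate, giving Gamma(15, 26).
The posterior predictive for a window of length T is Negative Binomial with variance T·α'·(β'+T)/β'² = 2·15·28/676 = 210/169.

210/169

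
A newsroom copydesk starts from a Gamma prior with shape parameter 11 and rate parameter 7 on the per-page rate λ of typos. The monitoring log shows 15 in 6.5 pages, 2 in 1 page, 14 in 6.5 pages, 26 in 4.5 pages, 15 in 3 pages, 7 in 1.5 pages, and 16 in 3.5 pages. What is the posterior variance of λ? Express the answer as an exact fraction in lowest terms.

Total count: 15 + 2 + 14 + 26 + 15 + 7 + 16 = 95.
Total exposure: 6.5 + 1 + 6.5 + 4.5 + 3 + 1.5 + 3.5 = 26.5 pages.
By Gamma–Poisson conjugacy, the posterior is Gamma(α + Σx, β + Σt) = Gamma(11 + 95, 7 + 26.5) = Gamma(106, 67/2).
Posterior variance = α'/β'² = 106/(4489/4) = 424/4489.

424/4489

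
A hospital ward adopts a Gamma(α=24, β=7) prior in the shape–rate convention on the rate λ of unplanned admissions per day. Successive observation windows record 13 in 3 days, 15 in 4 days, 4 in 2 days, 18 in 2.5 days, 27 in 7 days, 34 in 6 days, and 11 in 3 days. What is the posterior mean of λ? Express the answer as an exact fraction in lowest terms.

Total count: 13 + 15 + 4 + 18 + 27 + 34 + 11 = 122.
Total exposure: 3 + 4 + 2 + 2.5 + 7 + 6 + 3 = 27.5 days.
Conjugate update: add total count to the shape and total exposure to the rate, giving Gamma(146, 69/2).
Posterior mean = α'/β' = 146/(69/2) = 292/69.

292/69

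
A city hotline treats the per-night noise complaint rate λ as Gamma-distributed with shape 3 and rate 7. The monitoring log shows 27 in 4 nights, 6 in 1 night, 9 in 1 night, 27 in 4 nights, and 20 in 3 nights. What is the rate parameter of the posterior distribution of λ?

20

Total count: 27 + 6 + 9 + 27 + 20 = 89.
Total exposure: 4 + 1 + 1 + 4 + 3 = 13 nights.
Posterior: α' = 3 + 89 = 92, β' = 7 + 13 = 20.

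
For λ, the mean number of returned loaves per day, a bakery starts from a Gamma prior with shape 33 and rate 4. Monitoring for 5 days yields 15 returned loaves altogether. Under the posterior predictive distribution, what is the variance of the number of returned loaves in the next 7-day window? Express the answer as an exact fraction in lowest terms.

1792/27

Total count 15 over total exposure 5 days.
Posterior: α' = 33 + 15 = 48, β' = 4 + 5 = 9.
The posterior predictive for a window of length T is Negative Binomial with variance T·α'·(β'+T)/β'² = 7·48·16/81 = 1792/27.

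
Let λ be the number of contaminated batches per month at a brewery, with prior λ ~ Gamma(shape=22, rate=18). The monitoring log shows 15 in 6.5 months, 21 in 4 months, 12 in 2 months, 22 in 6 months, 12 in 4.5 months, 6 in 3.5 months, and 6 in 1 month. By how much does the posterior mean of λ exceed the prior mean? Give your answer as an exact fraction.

1087/819

Total count: 15 + 21 + 12 + 22 + 12 + 6 + 6 = 94.
Total exposure: 6.5 + 4 + 2 + 6 + 4.5 + 3.5 + 1 = 27.5 months.
Conjugate update: add total count to the shape and total exposure to the rate, giving Gamma(116, 91/2).
Posterior mean = 116/(91/2) = 232/91; prior mean = 22/18 = 11/9. Difference = 232/91 − 11/9 = 1087/819.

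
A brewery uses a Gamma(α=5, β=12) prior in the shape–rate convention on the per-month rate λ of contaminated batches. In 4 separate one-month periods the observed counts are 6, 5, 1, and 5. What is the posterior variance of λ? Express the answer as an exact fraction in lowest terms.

11/128

Total count: 6 + 5 + 1 + 5 = 17.
Total exposure: 4 months.
Gamma(α, β) with Poisson data over total exposure Σt gives posterior Gamma(α+Σx, β+Σt) = Gamma(22, 16).
Posterior variance = α'/β'² = 22/256 = 11/128.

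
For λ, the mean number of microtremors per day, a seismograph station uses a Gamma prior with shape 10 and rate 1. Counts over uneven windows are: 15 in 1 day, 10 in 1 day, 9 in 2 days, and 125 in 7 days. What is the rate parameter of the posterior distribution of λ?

Total count: 15 + 10 + 9 + 125 = 159.
Total exposure: 1 + 1 + 2 + 7 = 11 days.
By Gamma–Poisson conjugacy, the posterior is Gamma(α + Σx, β + Σt) = Gamma(10 + 159, 1 + 11) = Gamma(169, 12).

12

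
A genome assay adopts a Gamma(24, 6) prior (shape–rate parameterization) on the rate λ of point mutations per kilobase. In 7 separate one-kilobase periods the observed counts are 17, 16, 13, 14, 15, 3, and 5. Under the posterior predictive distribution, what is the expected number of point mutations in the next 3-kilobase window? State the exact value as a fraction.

321/13

Total count: 17 + 16 + 13 + 14 + 15 + 3 + 5 = 83.
Total exposure: 7 kilobases.
Conjugate update: add total count to the shape and total exposure to the rate, giving Gamma(107, 13).
Predictive mean over a 3-kilobase window = T·E[λ|data] = 3·107/13 = 321/13.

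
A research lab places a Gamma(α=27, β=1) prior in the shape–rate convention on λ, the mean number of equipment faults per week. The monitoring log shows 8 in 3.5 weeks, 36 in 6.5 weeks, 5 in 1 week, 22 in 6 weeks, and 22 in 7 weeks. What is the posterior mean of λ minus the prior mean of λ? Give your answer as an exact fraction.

-111/5

Total count: 8 + 36 + 5 + 22 + 22 = 93.
Total exposure: 3.5 + 6.5 + 1 + 6 + 7 = 24 weeks.
Gamma(α, β) with Poisson data over total exposure Σt gives posterior Gamma(α+Σx, β+Σt) = Gamma(120, 25).
Posterior mean = 120/25 = 24/5; prior mean = 27/1 = 27. Difference = 24/5 − 27 = -111/5.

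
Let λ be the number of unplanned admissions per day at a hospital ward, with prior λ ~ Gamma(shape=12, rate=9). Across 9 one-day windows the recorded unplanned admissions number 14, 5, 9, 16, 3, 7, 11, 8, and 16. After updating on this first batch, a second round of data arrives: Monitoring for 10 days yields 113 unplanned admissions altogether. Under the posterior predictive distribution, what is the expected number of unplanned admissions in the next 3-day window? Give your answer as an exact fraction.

Total count: 14 + 5 + 9 + 16 + 3 + 7 + 11 + 8 + 16 = 89.
Total exposure: 9 days.
After the first batch: Gamma(12 + 89, 9 + 9) = Gamma(101, 18).
Total count 113 over total exposure 10 days.
After the second batch: Gamma(101 + 113, 18 + 10) = Gamma(214, 28).
Predictive mean over a 3-day window = T·E[λ|data] = 3·214/28 = 321/14.

321/14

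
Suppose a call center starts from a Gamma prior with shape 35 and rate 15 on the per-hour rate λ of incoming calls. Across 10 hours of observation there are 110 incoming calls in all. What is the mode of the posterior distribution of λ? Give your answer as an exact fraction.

Total count 110 over total exposure 10 hours.
Gamma(α, β) with Poisson data over total exposure Σt gives posterior Gamma(α+Σx, β+Σt) = Gamma(145, 25).
Posterior mode = (α'−1)/β' = 144/25.

144/25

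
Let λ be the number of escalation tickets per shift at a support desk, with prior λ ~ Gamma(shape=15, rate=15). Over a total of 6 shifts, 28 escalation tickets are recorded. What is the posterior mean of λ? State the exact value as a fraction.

Total count 28 over total exposure 6 shifts.
By Gamma–Poisson conjugacy, the posterior is Gamma(α + Σx, β + Σt) = Gamma(15 + 28, 15 + 6) = Gamma(43, 21).
Posterior mean = α'/β' = 43/21.

43/21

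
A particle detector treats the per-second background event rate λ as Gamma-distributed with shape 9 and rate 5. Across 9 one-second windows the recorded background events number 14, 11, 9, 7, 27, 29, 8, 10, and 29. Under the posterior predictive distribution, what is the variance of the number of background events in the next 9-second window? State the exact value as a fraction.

Total count: 14 + 11 + 9 + 7 + 27 + 29 + 8 + 10 + 29 = 144.
Total exposure: 9 seconds.
Posterior: α' = 9 + 144 = 153, β' = 5 + 9 = 14.
The posterior predictive for a window of length T is Negative Binomial with variance T·α'·(β'+T)/β'² = 9·153·23/196 = 31671/196.

31671/196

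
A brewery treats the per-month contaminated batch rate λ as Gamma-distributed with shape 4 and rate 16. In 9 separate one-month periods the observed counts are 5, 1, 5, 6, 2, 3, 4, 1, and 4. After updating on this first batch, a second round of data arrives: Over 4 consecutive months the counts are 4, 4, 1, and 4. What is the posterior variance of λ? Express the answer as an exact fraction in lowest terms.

Total count: 5 + 1 + 5 + 6 + 2 + 3 + 4 + 1 + 4 = 31.
Total exposure: 9 months.
After the first batch: Gamma(4 + 31, 16 + 9) = Gamma(35, 25).
Total count: 4 + 4 + 1 + 4 = 13.
Total exposure: 4 months.
After the second batch: Gamma(35 + 13, 25 + 4) = Gamma(48, 29).
Posterior variance = α'/β'² = 48/841.

48/841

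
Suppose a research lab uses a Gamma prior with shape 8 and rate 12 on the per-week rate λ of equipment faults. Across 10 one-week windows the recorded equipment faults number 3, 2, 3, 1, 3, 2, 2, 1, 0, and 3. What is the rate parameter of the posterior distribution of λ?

Total count: 3 + 2 + 3 + 1 + 3 + 2 + 2 + 1 + 0 + 3 = 20.
Total exposure: 10 weeks.
Conjugate update: add total count to the shape and total exposure to the rate, giving Gamma(28, 22).

22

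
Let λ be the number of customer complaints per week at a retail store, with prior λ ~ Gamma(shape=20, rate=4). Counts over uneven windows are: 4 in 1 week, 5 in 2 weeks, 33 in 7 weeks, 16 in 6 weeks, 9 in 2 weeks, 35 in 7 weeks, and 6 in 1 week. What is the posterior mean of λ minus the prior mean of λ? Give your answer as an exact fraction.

Total count: 4 + 5 + 33 + 16 + 9 + 35 + 6 = 108.
Total exposure: 1 + 2 + 7 + 6 + 2 + 7 + 1 = 26 weeks.
The Gamma prior is conjugate for the Poisson rate, so λ | data ~ Gamma(20+108, 4+26) = Gamma(128, 30).
Posterior mean = 128/30 = 64/15; prior mean = 20/4 = 5. Difference = 64/15 − 5 = -11/15.

-11/15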